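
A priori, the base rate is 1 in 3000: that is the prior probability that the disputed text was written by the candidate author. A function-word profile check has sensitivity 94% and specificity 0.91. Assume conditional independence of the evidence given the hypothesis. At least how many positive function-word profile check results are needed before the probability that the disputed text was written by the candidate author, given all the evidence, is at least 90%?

5

Prior odds = (1/3000)/(2999/3000) = 1/2999.
False-positive rate = 1 − 0.91 = 0.09; likelihood ratio of a positive = 0.94/0.09 = 94/9.
Target posterior odds = 0.9/0.1 = 9.
Require (94/9)ⁿ ≥ 9 ÷ (1/2999) = 26991.
(94/9)⁴ = 78074896/6561 falls short of 26991 but (94/9)⁵ ≈124287 reaches it, so n = 5.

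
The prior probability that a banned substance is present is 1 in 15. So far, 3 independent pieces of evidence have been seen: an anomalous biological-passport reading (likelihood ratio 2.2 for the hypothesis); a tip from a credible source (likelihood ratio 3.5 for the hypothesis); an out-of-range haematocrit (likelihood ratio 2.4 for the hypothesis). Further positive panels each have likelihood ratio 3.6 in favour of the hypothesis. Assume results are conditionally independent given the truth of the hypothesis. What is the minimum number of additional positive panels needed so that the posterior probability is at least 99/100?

Prior odds = (1/15)/(14/15) = 1/14.
Combined Bayes factor of the evidence already in hand = 2.2 × 3.5 × 2.4 = 18.48.
Odds after that evidence = (1/14) × 18.48 = 1.32.
Target odds = 0.99/0.01 = 99.
Need 3.6ⁿ ≥ 99 ÷ 1.32 = 75.
3.6³ = 46.656 falls short of 75 but 3.6⁴ = 167.9616 reaches it, so n = 4.

4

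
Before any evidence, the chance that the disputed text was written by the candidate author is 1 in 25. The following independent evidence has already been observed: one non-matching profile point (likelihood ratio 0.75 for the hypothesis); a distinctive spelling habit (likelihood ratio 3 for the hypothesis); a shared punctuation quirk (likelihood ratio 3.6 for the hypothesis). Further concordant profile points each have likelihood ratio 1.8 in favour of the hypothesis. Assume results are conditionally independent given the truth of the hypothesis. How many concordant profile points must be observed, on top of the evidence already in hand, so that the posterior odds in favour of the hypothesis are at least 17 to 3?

Prior odds = 0.04/0.96 = 1/24.
Combined Bayes factor of the evidence already in hand = 0.75 × 3 × 3.6 = 8.1.
Odds after that evidence = (1/24) × 8.1 = 0.3375.
Target odds = 17/3.
Need 1.8ⁿ ≥ 17/3 ÷ 0.3375 = 1360/81.
1.8⁴ = 10.4976 falls short of 1360/81 but 1.8⁵ = 18.89568 reaches it, so n = 5.

5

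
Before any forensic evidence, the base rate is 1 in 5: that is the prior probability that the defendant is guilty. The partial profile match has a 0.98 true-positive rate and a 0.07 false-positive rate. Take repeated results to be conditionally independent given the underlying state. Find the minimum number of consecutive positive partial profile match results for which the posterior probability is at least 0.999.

Prior odds = 0.2/0.8 = 0.25.
Likelihood ratio of a positive result = 0.98/0.07 = 14.
Target odds: 0.999 ÷ 0.001 = 999.
Require 14ⁿ ≥ 999 ÷ 0.25 = 3996.
14³ = 2744 falls short of 3996 but 14⁴ = 38416 reaches it, so n = 4.

4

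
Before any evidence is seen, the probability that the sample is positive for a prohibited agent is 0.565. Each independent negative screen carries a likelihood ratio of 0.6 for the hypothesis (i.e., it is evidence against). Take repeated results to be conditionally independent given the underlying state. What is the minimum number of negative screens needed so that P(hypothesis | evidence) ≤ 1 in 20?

7

Prior odds = 0.565/0.435 = 113/87.
Likelihood ratio per negative screen = 0.6.
Target odds: 0.05 ÷ 0.95 = 1/19.
Need (113/87) × 0.6ⁿ ≤ 1/19, i.e. 0.6ⁿ ≤ 87/2147.
0.6⁶ = 729/15625 is still above 87/2147 but 0.6⁷ = 2187/78125 is at or below it, so n = 7.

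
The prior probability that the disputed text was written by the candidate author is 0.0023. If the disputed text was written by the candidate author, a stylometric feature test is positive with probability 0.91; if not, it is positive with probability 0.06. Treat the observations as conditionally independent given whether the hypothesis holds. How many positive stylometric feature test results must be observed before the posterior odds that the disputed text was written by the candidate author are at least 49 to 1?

4

Prior odds = 0.0023/0.9977 = 23/9977.
Likelihood ratio of a positive = 0.91/0.06 = 91/6.
Target odds = 49.
Require (91/6)ⁿ ≥ 49 ÷ (23/9977) = 488873/23.
(91/6)³ = 753571/216 falls short of 488873/23 but (91/6)⁴ = 68574961/1296 reaches it, so n = 4.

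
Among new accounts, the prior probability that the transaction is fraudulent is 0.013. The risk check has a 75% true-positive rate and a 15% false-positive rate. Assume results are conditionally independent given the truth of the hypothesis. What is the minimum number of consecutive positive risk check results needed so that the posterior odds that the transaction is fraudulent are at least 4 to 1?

4

Prior odds = 0.013/0.987 = 13/987.
Likelihood ratio of a positive result = 0.75/0.15 = 5.
Target odds = 4.
Need (13/987) × 5ⁿ ≥ 4, i.e. 5ⁿ ≥ 3948/13.
5³ = 125 falls short of 3948/13 but 5⁴ = 625 reaches it, so n = 4.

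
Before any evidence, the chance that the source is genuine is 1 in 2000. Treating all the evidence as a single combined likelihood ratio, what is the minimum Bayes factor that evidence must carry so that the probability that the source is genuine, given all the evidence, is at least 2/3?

Prior odds = 0.0005/0.9995 = 1/1999.
Target odds = (2/3)/(1/3) = 2.
Required Bayes factor = 2 ÷ (1/1999) = 3998.

3998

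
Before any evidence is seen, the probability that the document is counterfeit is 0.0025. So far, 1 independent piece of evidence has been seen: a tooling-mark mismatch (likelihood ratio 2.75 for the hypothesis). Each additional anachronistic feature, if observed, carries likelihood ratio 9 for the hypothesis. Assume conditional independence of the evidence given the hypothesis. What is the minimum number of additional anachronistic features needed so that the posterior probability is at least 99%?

5

Prior odds = 0.0025/0.9975 = 1/399.
Bayes factor of the evidence already in hand = 2.75.
Odds after that evidence = (1/399) × 2.75 = 11/1596.
Target odds = 0.99/0.01 = 99.
Need 9ⁿ ≥ 99 ÷ (11/1596) = 14364.
9⁴ = 6561 falls short of 14364 but 9⁵ = 59049 reaches it, so n = 5.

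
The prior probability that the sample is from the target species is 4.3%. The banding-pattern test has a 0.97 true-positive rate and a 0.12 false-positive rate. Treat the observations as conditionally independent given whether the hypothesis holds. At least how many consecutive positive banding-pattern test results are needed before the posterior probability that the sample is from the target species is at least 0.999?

5

Prior odds: 0.043 ÷ 0.957 = 43/957.
Likelihood ratio of a positive result = 0.97/0.12 = 97/12.
Target odds: 0.999 ÷ 0.001 = 999.
Require (97/12)ⁿ ≥ 999 ÷ (43/957) = 956043/43.
(97/12)⁴ = 88529281/20736 falls short of 956043/43 but (97/12)⁵ ≈34510.6 reaches it, so n = 5.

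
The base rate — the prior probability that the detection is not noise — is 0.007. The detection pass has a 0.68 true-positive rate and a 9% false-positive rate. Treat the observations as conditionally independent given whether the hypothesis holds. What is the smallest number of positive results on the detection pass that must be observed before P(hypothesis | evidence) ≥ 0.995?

Prior odds = 0.007/0.993 = 7/993.
Likelihood ratio of a positive result = 0.68/0.09 = 68/9.
Target posterior odds = 0.995/0.005 = 199.
Need (7/993) × (68/9)ⁿ ≥ 199, i.e. (68/9)ⁿ ≥ 197607/7.
(68/9)⁵ ≈24622.5 falls short of 197607/7 but (68/9)⁶ ≈186037 reaches it, so n = 6.

6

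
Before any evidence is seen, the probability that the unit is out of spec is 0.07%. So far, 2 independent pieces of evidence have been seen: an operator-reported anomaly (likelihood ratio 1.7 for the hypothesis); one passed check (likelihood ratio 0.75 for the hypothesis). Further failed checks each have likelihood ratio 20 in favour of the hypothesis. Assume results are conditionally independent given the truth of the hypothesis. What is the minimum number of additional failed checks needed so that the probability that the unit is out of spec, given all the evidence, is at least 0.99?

Prior odds = 0.0007/0.9993 = 7/9993.
Combined Bayes factor of the evidence already in hand = 1.7 × 0.75 = 1.275.
Odds after that evidence = (7/9993) × 1.275 = 119/133240.
Target odds = 0.99/0.01 = 99.
Need 20ⁿ ≥ 99 ÷ (119/133240) = 13190760/119.
20³ = 8000 falls short of 13190760/119 but 20⁴ = 160000 reaches it, so n = 4.

4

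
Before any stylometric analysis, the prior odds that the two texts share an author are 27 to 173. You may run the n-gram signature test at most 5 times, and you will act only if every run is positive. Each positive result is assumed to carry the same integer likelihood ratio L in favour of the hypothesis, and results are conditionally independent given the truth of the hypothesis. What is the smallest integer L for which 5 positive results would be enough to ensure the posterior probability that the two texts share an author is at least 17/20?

Prior odds = 27/173.
Target odds = 0.85/0.15 = 17/3.
Need L⁵ ≥ 17/3 ÷ (27/173) = 2941/81.
2⁵ = 32 < 2941/81 ≤ 243 = 3⁵, so L = 3.

3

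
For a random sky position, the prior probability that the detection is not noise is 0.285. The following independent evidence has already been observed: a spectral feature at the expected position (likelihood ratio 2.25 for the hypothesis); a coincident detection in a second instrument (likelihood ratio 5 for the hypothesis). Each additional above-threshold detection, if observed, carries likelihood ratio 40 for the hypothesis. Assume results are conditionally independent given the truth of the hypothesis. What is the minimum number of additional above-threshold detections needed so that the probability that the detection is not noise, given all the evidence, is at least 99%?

Prior odds = 0.285/0.715 = 57/143.
Combined Bayes factor of the evidence already in hand = 2.25 × 5 = 11.25.
Odds after that evidence = (57/143) × 11.25 = 2565/572.
Target odds = 0.99/0.01 = 99.
Need 40ⁿ ≥ 99 ÷ (2565/572) = 6292/285.
40¹ = 40, which meets the required 6292/285; so n = 1.

1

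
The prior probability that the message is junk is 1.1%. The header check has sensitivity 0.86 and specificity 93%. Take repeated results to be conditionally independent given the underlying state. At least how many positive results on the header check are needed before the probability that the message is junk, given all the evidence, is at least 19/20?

Prior odds: 0.011 ÷ 0.989 = 11/989.
False-positive rate = 1 − 0.93 = 0.07; likelihood ratio of a positive = 0.86/0.07 = 86/7.
Target odds: 0.95 ÷ 0.05 = 19.
Need (11/989) × (86/7)ⁿ ≥ 19, i.e. (86/7)ⁿ ≥ 18791/11.
(86/7)² = 7396/49 falls short of 18791/11 but (86/7)³ = 636056/343 reaches it, so n = 3.

3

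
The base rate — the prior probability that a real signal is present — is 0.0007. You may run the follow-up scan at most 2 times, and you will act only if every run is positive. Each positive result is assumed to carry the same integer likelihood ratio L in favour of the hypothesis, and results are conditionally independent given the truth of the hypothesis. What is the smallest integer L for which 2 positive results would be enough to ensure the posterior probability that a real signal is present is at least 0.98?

265

Prior odds = 0.0007/0.9993 = 7/9993.
Target odds = 0.98/0.02 = 49.
Need L² ≥ 49 ÷ (7/9993) = 69951.
264² = 69696 < 69951 ≤ 70225 = 265², so L = 265.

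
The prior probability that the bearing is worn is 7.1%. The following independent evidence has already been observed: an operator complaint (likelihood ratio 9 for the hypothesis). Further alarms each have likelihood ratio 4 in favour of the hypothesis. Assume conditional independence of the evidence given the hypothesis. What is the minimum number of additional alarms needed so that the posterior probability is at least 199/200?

5

Prior odds = 0.071/0.929 = 71/929.
Bayes factor of the evidence already in hand = 9.
Odds after that evidence = (71/929) × 9 = 639/929.
Target odds = 0.995/0.005 = 199.
Need 4ⁿ ≥ 199 ÷ (639/929) = 184871/639.
4⁴ = 256 falls short of 184871/639 but 4⁵ = 1024 reaches it, so n = 5.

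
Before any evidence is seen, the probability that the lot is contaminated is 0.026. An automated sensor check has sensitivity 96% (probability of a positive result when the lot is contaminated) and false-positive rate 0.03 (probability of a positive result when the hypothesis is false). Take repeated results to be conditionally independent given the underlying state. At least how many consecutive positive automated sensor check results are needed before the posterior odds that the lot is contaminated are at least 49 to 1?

Prior odds = 0.026/0.974 = 13/487.
Likelihood ratio of a positive result = 0.96/0.03 = 32.
Target odds = 49.
Need (13/487) × 32ⁿ ≥ 49, i.e. 32ⁿ ≥ 23863/13.
32² = 1024 falls short of 23863/13 but 32³ = 32768 reaches it, so n = 3.

3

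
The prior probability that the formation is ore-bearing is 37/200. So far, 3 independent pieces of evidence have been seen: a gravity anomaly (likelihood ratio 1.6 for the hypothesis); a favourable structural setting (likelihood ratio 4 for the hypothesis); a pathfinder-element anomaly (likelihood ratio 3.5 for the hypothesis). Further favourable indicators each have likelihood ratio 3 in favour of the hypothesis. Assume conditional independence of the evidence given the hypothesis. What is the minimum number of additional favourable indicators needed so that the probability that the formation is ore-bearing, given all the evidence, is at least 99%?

Prior odds = 0.185/0.815 = 37/163.
Combined Bayes factor of the evidence already in hand = 1.6 × 4 × 3.5 = 22.4.
Odds after that evidence = (37/163) × 22.4 = 4144/815.
Target odds = 0.99/0.01 = 99.
Need 3ⁿ ≥ 99 ÷ (4144/815) = 80685/4144.
3² = 9 falls short of 80685/4144 but 3³ = 27 reaches it, so n = 3.

3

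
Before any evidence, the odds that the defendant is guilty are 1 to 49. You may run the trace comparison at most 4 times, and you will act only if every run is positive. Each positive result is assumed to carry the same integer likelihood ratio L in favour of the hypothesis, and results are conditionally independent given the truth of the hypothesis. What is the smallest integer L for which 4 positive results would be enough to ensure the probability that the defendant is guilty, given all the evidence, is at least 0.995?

10

Prior odds = 1/49.
Target odds = 0.995/0.005 = 199.
Need L⁴ ≥ 199 ÷ (1/49) = 9751.
9⁴ = 6561 < 9751 ≤ 10000 = 10⁴, so L = 10.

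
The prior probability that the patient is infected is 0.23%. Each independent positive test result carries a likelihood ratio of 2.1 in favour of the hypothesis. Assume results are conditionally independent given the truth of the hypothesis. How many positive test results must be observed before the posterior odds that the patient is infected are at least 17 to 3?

Prior odds = 0.0023/0.9977 = 23/9977.
Likelihood ratio per positive test result = 2.1.
Target odds = 17/3.
Need (23/9977) × 2.1ⁿ ≥ 17/3, i.e. 2.1ⁿ ≥ 169609/69.
2.1¹⁰ ≈1667.99 falls short of 169609/69 but 2.1¹¹ ≈3502.78 reaches it, so n = 11.

11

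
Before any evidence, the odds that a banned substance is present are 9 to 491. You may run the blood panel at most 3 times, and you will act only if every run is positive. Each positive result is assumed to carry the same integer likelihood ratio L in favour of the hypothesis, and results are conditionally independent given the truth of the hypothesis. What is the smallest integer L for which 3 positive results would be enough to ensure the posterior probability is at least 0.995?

Prior odds = 9/491.
Target odds = 0.995/0.005 = 199.
Need L³ ≥ 199 ÷ (9/491) = 97709/9.
22³ = 10648 < 97709/9 ≤ 12167 = 23³, so L = 23.

23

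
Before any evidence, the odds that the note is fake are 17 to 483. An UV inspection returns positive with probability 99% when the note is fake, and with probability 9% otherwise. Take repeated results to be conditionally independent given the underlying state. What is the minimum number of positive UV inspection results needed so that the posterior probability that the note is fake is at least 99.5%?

Prior odds = 17/483.
Likelihood ratio of a positive result = 0.99/0.09 = 11.
Target posterior odds = 0.995/0.005 = 199.
Require 11ⁿ ≥ 199 ÷ (17/483) = 96117/17.
11³ = 1331 falls short of 96117/17 but 11⁴ = 14641 reaches it, so n = 4.

4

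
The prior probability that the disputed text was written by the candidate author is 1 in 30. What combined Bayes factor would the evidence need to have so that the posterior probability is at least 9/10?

Prior odds = (1/30)/(29/30) = 1/29.
Target odds = 0.9/0.1 = 9.
Required Bayes factor = 9 ÷ (1/29) = 261.

261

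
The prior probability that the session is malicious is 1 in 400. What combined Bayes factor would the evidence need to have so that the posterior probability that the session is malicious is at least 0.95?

Prior odds = 0.0025/0.9975 = 1/399.
Target odds = 0.95/0.05 = 19.
Required Bayes factor = 19 ÷ (1/399) = 7581.

7581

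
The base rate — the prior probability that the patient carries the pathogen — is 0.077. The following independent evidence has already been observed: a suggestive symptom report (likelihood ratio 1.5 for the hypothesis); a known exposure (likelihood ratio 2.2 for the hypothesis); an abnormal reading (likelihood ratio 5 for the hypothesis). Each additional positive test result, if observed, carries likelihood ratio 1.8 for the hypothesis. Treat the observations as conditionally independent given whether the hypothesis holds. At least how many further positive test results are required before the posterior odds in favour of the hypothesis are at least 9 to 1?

Prior odds = 0.077/0.923 = 77/923.
Combined Bayes factor of the evidence already in hand = 1.5 × 2.2 × 5 = 16.5.
Odds after that evidence = (77/923) × 16.5 = 2541/1846.
Target odds = 9.
Need 1.8ⁿ ≥ 9 ÷ (2541/1846) = 5538/847.
1.8³ = 5.832 falls short of 5538/847 but 1.8⁴ = 10.4976 reaches it, so n = 4.

4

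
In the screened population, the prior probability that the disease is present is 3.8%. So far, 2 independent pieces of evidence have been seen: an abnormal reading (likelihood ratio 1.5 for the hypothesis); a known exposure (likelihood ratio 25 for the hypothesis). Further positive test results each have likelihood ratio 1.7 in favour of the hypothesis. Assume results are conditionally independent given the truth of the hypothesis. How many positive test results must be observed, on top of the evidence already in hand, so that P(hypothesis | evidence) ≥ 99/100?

Prior odds = 0.038/0.962 = 19/481.
Combined Bayes factor of the evidence already in hand = 1.5 × 25 = 37.5.
Odds after that evidence = (19/481) × 37.5 = 1425/962.
Target odds = 0.99/0.01 = 99.
Need 1.7ⁿ ≥ 99 ÷ (1425/962) = 31746/475.
1.7⁷ = 410338673/10000000 falls short of 31746/475 but 1.7⁸ ≈69.7576 reaches it, so n = 8.

8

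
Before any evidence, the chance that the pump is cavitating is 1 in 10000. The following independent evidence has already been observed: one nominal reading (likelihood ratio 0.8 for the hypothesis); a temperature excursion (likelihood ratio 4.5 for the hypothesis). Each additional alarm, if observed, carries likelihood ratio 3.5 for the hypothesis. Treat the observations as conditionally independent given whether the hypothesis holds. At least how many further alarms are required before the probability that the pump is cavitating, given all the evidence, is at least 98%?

10

Prior odds = 0.0001/0.9999 = 1/9999.
Combined Bayes factor of the evidence already in hand = 0.8 × 4.5 = 3.6.
Odds after that evidence = (1/9999) × 3.6 = 2/5555.
Target odds = 0.98/0.02 = 49.
Need 3.5ⁿ ≥ 49 ÷ (2/5555) = 136097.5.
3.5⁹ = 40353607/512 falls short of 136097.5 but 3.5¹⁰ = 282475249/1024 reaches it, so n = 10.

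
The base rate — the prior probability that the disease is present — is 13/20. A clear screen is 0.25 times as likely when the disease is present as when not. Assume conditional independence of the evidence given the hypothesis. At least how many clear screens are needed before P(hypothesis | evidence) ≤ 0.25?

Prior odds: 0.65 ÷ 0.35 = 13/7.
Likelihood ratio per clear screen = 0.25.
Target posterior odds = 0.25/0.75 = 1/3.
Require 0.25ⁿ ≤ 1/3 ÷ (13/7) = 7/39.
0.25¹ = 0.25 is still above 7/39 but 0.25² = 0.0625 is at or below it, so n = 2.

2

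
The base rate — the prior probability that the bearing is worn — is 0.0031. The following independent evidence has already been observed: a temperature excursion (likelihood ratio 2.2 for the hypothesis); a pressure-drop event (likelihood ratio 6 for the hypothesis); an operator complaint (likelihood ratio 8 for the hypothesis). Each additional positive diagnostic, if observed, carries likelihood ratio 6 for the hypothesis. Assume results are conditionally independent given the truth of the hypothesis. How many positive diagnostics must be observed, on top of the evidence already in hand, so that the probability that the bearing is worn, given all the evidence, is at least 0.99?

Prior odds = 0.0031/0.9969 = 31/9969.
Combined Bayes factor of the evidence already in hand = 2.2 × 6 × 8 = 105.6.
Odds after that evidence = (31/9969) × 105.6 = 5456/16615.
Target odds = 0.99/0.01 = 99.
Need 6ⁿ ≥ 99 ÷ (5456/16615) = 149535/496.
6³ = 216 falls short of 149535/496 but 6⁴ = 1296 reaches it, so n = 4.

4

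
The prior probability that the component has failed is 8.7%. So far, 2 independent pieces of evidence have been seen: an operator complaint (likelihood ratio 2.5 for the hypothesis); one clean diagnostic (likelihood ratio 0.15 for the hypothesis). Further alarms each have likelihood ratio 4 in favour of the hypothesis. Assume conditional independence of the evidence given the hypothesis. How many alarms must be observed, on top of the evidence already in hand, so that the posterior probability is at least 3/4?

4

Prior odds = 0.087/0.913 = 87/913.
Combined Bayes factor of the evidence already in hand = 2.5 × 0.15 = 0.375.
Odds after that evidence = (87/913) × 0.375 = 261/7304.
Target odds = 0.75/0.25 = 3.
Need 4ⁿ ≥ 3 ÷ (261/7304) = 7304/87.
4³ = 64 falls short of 7304/87 but 4⁴ = 256 reaches it, so n = 4.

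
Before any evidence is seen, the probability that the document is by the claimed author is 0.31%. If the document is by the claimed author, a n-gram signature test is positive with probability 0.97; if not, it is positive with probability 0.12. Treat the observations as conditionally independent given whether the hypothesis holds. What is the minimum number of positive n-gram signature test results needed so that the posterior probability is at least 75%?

Prior odds: 0.0031 ÷ 0.9969 = 31/9969.
Likelihood ratio of a positive = 0.97/0.12 = 97/12.
Target odds: 0.75 ÷ 0.25 = 3.
Need (31/9969) × (97/12)ⁿ ≥ 3, i.e. (97/12)ⁿ ≥ 29907/31.
(97/12)³ = 912673/1728 falls short of 29907/31 but (97/12)⁴ = 88529281/20736 reaches it, so n = 4.

4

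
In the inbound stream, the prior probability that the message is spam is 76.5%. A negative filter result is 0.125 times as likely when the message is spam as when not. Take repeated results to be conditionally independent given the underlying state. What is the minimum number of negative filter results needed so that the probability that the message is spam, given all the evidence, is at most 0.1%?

Prior odds = 0.765/0.235 = 153/47.
Likelihood ratio per negative filter result = 0.125.
Target posterior odds = 0.001/0.999 = 1/999.
Need (153/47) × 0.125ⁿ ≤ 1/999, i.e. 0.125ⁿ ≤ 47/152847.
0.125³ = 0.001953125 is still above 47/152847 but 0.125⁴ = 1/4096 is at or below it, so n = 4.

4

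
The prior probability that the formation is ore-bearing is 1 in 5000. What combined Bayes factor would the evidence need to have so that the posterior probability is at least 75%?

Prior odds = 0.0002/0.9998 = 1/4999.
Target odds = 0.75/0.25 = 3.
Required Bayes factor = 3 ÷ (1/4999) = 14997.

14997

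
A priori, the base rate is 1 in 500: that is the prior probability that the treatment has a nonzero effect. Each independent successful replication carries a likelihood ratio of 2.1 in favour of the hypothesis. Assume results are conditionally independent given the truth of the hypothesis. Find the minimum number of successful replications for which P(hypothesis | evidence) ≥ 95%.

13

Prior odds = 0.002/0.998 = 1/499.
Likelihood ratio per successful replication = 2.1.
Target posterior odds = 0.95/0.05 = 19.
Need (1/499) × 2.1ⁿ ≥ 19, i.e. 2.1ⁿ ≥ 9481.
2.1¹² ≈7355.83 falls short of 9481 but 2.1¹³ ≈15447.2 reaches it, so n = 13.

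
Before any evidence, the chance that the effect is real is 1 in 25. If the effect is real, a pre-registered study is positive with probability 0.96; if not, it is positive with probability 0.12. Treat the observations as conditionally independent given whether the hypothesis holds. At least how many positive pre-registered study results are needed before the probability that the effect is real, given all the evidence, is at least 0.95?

3

Prior odds: 0.04 ÷ 0.96 = 1/24.
Likelihood ratio of a positive = 0.96/0.12 = 8.
Target odds: 0.95 ÷ 0.05 = 19.
Require 8ⁿ ≥ 19 ÷ (1/24) = 456.
8² = 64 falls short of 456 but 8³ = 512 reaches it, so n = 3.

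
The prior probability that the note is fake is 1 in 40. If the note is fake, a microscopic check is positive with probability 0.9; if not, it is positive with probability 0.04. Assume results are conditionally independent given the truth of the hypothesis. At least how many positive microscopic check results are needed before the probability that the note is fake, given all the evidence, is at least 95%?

3

Prior odds = 0.025/0.975 = 1/39.
Likelihood ratio of a positive = 0.9/0.04 = 22.5.
Target odds: 0.95 ÷ 0.05 = 19.
Need (1/39) × 22.5ⁿ ≥ 19, i.e. 22.5ⁿ ≥ 741.
22.5² = 506.25 falls short of 741 but 22.5³ = 11390.625 reaches it, so n = 3.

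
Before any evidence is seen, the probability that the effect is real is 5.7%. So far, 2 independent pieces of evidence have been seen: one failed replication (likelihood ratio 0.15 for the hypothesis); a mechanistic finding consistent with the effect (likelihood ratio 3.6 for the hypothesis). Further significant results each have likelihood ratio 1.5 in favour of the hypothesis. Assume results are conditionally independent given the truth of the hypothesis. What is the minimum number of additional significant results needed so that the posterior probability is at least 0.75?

Prior odds = 0.057/0.943 = 57/943.
Combined Bayes factor of the evidence already in hand = 0.15 × 3.6 = 0.54.
Odds after that evidence = (57/943) × 0.54 = 1539/47150.
Target odds = 0.75/0.25 = 3.
Need 1.5ⁿ ≥ 3 ÷ (1539/47150) = 47150/513.
1.5¹¹ = 177147/2048 falls short of 47150/513 but 1.5¹² = 531441/4096 reaches it, so n = 12.

12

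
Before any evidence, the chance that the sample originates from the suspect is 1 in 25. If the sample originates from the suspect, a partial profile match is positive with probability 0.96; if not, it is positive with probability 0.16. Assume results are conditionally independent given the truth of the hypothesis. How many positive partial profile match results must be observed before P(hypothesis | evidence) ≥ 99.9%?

6

Prior odds = 0.04/0.96 = 1/24.
Likelihood ratio of a positive = 0.96/0.16 = 6.
Target posterior odds = 0.999/0.001 = 999.
Require 6ⁿ ≥ 999 ÷ (1/24) = 23976.
6⁵ = 7776 falls short of 23976 but 6⁶ = 46656 reaches it, so n = 6.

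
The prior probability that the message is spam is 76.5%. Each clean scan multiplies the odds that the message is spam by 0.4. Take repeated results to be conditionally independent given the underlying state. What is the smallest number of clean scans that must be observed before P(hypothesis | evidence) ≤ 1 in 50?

Prior odds = 0.765/0.235 = 153/47.
Likelihood ratio per clean scan = 0.4.
Target odds: 0.02 ÷ 0.98 = 1/49.
Need (153/47) × 0.4ⁿ ≤ 1/49, i.e. 0.4ⁿ ≤ 47/7497.
0.4⁵ = 0.01024 is still above 47/7497 but 0.4⁶ = 64/15625 is at or below it, so n = 6.

6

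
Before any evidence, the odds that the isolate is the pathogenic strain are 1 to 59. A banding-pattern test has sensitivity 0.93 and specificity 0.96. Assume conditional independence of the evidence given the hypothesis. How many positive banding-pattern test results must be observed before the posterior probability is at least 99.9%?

4

Prior odds = 1/59.
False-positive rate = 1 − 0.96 = 0.04; likelihood ratio of a positive = 0.93/0.04 = 23.25.
Target posterior odds = 0.999/0.001 = 999.
Need (1/59) × 23.25ⁿ ≥ 999, i.e. 23.25ⁿ ≥ 58941.
23.25³ = 804357/64 falls short of 58941 but 23.25⁴ = 74805201/256 reaches it, so n = 4.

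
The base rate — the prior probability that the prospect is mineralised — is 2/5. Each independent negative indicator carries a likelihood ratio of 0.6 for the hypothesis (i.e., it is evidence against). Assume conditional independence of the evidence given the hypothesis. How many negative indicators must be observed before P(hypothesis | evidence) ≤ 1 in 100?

Prior odds: 0.4 ÷ 0.6 = 2/3.
Likelihood ratio per negative indicator = 0.6.
Target odds: 0.01 ÷ 0.99 = 1/99.
Need (2/3) × 0.6ⁿ ≤ 1/99, i.e. 0.6ⁿ ≤ 1/66.
0.6⁸ = 6561/390625 is still above 1/66 but 0.6⁹ = 19683/1953125 is at or below it, so n = 9.

9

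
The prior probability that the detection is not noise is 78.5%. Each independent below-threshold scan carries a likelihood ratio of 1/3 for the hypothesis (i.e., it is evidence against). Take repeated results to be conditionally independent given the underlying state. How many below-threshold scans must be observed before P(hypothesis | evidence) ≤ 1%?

6

Prior odds: 0.785 ÷ 0.215 = 157/43.
Likelihood ratio per below-threshold scan = 1/3.
Target posterior odds = 0.01/0.99 = 1/99.
Need (157/43) × (1/3)ⁿ ≤ 1/99, i.e. (1/3)ⁿ ≤ 43/15543.
(1/3)⁵ = 1/243 is still above 43/15543 but (1/3)⁶ = 1/729 is at or below it, so n = 6.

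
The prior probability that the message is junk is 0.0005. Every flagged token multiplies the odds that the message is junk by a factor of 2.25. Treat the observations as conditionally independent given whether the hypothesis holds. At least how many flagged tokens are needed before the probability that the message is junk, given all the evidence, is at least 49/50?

15

Prior odds = 0.0005/0.9995 = 1/1999.
Likelihood ratio per flagged token = 2.25.
Target odds: 0.98 ÷ 0.02 = 49.
Require 2.25ⁿ ≥ 49 ÷ (1/1999) = 97951.
2.25¹⁴ ≈85222.7 falls short of 97951 but 2.25¹⁵ ≈191751 reaches it, so n = 15.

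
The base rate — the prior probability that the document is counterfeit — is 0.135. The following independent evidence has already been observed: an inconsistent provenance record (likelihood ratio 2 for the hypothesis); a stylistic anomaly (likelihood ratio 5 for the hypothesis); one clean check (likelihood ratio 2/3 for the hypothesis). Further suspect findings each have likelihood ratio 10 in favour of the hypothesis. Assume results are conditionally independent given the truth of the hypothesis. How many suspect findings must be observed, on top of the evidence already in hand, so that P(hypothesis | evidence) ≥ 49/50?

Prior odds = 0.135/0.865 = 27/173.
Combined Bayes factor of the evidence already in hand = 2 × 5 × (2/3) = 20/3.
Odds after that evidence = (27/173) × 20/3 = 180/173.
Target odds = 0.98/0.02 = 49.
Need 10ⁿ ≥ 49 ÷ (180/173) = 8477/180.
10¹ = 10 falls short of 8477/180 but 10² = 100 reaches it, so n = 2.

2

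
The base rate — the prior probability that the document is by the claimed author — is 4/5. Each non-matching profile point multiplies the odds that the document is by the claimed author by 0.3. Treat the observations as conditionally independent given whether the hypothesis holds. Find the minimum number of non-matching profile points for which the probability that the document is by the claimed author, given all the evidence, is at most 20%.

3

Prior odds = 0.8/0.2 = 4.
Likelihood ratio per non-matching profile point = 0.3.
Target odds: 0.2 ÷ 0.8 = 0.25.
Need 4 × 0.3ⁿ ≤ 0.25, i.e. 0.3ⁿ ≤ 0.0625.
0.3² = 0.09 is still above 0.0625 but 0.3³ = 0.027 is at or below it, so n = 3.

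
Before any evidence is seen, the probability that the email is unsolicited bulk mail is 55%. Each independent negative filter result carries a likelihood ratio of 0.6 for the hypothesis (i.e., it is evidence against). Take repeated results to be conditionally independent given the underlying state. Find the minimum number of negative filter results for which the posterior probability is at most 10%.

5

Prior odds = 0.55/0.45 = 11/9.
Likelihood ratio per negative filter result = 0.6.
Target posterior odds = 0.1/0.9 = 1/9.
Require 0.6ⁿ ≤ 1/9 ÷ (11/9) = 1/11.
0.6⁴ = 0.1296 is still above 1/11 but 0.6⁵ = 0.07776 is at or below it, so n = 5.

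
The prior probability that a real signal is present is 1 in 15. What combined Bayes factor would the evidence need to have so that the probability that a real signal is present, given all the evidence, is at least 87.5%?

98

Prior odds = (1/15)/(14/15) = 1/14.
Target odds = 0.875/0.125 = 7.
Required Bayes factor = 7 ÷ (1/14) = 98.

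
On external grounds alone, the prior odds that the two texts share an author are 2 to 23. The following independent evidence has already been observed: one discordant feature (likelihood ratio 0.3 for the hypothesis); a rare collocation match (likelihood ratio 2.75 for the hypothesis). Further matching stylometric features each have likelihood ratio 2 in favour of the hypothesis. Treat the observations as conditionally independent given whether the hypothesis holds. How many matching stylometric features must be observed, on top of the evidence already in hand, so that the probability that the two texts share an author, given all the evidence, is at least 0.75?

Prior odds = 2/23.
Combined Bayes factor of the evidence already in hand = 0.3 × 2.75 = 0.825.
Odds after that evidence = (2/23) × 0.825 = 33/460.
Target odds = 0.75/0.25 = 3.
Need 2ⁿ ≥ 3 ÷ (33/460) = 460/11.
2⁵ = 32 falls short of 460/11 but 2⁶ = 64 reaches it, so n = 6.

6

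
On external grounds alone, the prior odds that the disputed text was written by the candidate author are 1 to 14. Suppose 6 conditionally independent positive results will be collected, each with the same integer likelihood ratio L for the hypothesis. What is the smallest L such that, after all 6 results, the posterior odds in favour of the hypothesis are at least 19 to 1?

3

Prior odds = 1/14.
Target odds = 19.
Need L⁶ ≥ 19 ÷ (1/14) = 266.
2⁶ = 64 < 266 ≤ 729 = 3⁶, so L = 3.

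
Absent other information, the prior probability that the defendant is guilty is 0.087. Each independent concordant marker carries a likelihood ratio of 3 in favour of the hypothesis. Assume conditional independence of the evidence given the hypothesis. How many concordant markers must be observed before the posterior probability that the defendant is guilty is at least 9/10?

Prior odds = 0.087/0.913 = 87/913.
Likelihood ratio per concordant marker = 3.
Target posterior odds = 0.9/0.1 = 9.
Require 3ⁿ ≥ 9 ÷ (87/913) = 2739/29.
3⁴ = 81 falls short of 2739/29 but 3⁵ = 243 reaches it, so n = 5.

5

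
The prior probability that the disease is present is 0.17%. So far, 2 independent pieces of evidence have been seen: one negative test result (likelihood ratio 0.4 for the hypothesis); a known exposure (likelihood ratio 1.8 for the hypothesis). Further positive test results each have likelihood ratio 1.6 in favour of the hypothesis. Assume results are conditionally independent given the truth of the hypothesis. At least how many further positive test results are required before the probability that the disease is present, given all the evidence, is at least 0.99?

25

Prior odds = 0.0017/0.9983 = 17/9983.
Combined Bayes factor of the evidence already in hand = 0.4 × 1.8 = 0.72.
Odds after that evidence = (17/9983) × 0.72 = 306/249575.
Target odds = 0.99/0.01 = 99.
Need 1.6ⁿ ≥ 99 ÷ (306/249575) = 2745325/34.
1.6²⁴ ≈79228.2 falls short of 2745325/34 but 1.6²⁵ ≈126765 reaches it, so n = 25.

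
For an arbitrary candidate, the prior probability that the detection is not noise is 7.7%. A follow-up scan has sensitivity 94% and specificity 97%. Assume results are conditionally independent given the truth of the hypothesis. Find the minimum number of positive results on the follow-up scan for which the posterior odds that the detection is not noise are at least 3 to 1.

Prior odds = 0.077/0.923 = 77/923.
False-positive rate = 1 − 0.97 = 0.03; likelihood ratio of a positive = 0.94/0.03 = 94/3.
Target odds = 3.
Require (94/3)ⁿ ≥ 3 ÷ (77/923) = 2769/77.
(94/3)¹ = 94/3 falls short of 2769/77 but (94/3)² = 8836/9 reaches it, so n = 2.

2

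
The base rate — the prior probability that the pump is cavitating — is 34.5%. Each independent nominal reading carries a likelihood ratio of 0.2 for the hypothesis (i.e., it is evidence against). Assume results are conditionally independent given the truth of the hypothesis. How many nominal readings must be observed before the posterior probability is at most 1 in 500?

4

Prior odds: 0.345 ÷ 0.655 = 69/131.
Likelihood ratio per nominal reading = 0.2.
Target posterior odds = 0.002/0.998 = 1/499.
Need (69/131) × 0.2ⁿ ≤ 1/499, i.e. 0.2ⁿ ≤ 131/34431.
0.2³ = 0.008 is still above 131/34431 but 0.2⁴ = 0.0016 is at or below it, so n = 4.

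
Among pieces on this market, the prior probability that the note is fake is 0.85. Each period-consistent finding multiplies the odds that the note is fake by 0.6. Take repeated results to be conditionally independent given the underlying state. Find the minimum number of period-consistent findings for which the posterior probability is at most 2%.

12

Prior odds = 0.85/0.15 = 17/3.
Likelihood ratio per period-consistent finding = 0.6.
Target posterior odds = 0.02/0.98 = 1/49.
Need (17/3) × 0.6ⁿ ≤ 1/49, i.e. 0.6ⁿ ≤ 3/833.
0.6¹¹ = 177147/48828125 is still above 3/833 but 0.6¹² = 531441/244140625 is at or below it, so n = 12.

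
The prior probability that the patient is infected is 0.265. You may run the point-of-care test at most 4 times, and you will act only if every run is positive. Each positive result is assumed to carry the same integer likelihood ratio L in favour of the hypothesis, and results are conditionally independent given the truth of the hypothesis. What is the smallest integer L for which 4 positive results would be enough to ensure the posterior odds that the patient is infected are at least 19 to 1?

Prior odds = 0.265/0.735 = 53/147.
Target odds = 19.
Need L⁴ ≥ 19 ÷ (53/147) = 2793/53.
2⁴ = 16 < 2793/53 ≤ 81 = 3⁴, so L = 3.

3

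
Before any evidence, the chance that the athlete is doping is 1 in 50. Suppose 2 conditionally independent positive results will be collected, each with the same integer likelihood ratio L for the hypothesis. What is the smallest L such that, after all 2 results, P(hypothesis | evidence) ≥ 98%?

Prior odds = 0.02/0.98 = 1/49.
Target odds = 0.98/0.02 = 49.
Need L² ≥ 49 ÷ (1/49) = 2401.
48² = 2304 < 2401 ≤ 2401 = 49², so L = 49.

49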